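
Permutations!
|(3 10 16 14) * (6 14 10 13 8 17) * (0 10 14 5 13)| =5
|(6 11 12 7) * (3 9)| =4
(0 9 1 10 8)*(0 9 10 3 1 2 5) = (0 10 8 9 2 5)(1 3) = [10, 3, 5, 1, 4, 0, 6, 7, 9, 2, 8]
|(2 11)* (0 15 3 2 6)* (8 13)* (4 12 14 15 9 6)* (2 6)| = |(0 9 2 11 4 12 14 15 3 6)(8 13)| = 10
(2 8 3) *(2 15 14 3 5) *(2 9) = (2 8 5 9)(3 15 14) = [0, 1, 8, 15, 4, 9, 6, 7, 5, 2, 10, 11, 12, 13, 3, 14]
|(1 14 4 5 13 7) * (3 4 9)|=|(1 14 9 3 4 5 13 7)|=8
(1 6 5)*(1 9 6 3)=(1 3)(5 9 6)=[0, 3, 2, 1, 4, 9, 5, 7, 8, 6]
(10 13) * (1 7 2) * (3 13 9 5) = (1 7 2)(3 13 10 9 5) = [0, 7, 1, 13, 4, 3, 6, 2, 8, 5, 9, 11, 12, 10]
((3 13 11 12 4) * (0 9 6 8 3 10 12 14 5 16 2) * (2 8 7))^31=(0 9 6 7 2)(3 14 8 11 16 13 5)(4 10 12)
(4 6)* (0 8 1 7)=(0 8 1 7)(4 6)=[8, 7, 2, 3, 6, 5, 4, 0, 1]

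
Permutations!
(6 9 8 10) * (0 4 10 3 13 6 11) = [4, 1, 2, 13, 10, 5, 9, 7, 3, 8, 11, 0, 12, 6] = (0 4 10 11)(3 13 6 9 8)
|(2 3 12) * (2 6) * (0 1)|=|(0 1)(2 3 12 6)|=4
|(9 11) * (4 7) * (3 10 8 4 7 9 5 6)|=|(3 10 8 4 9 11 5 6)|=8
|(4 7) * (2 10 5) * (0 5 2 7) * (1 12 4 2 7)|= |(0 5 1 12 4)(2 10 7)|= 15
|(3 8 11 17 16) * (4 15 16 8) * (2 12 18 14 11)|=|(2 12 18 14 11 17 8)(3 4 15 16)|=28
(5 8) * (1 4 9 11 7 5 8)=(1 4 9 11 7 5)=[0, 4, 2, 3, 9, 1, 6, 5, 8, 11, 10, 7]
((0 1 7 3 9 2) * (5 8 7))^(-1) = ((0 1 5 8 7 3 9 2))^(-1) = (0 2 9 3 7 8 5 1)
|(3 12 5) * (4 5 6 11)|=6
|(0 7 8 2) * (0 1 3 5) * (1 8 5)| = |(0 7 5)(1 3)(2 8)| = 6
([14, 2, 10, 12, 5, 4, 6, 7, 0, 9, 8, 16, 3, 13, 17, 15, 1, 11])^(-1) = [8, 16, 1, 12, 5, 4, 6, 7, 10, 9, 2, 17, 3, 13, 0, 15, 11, 14]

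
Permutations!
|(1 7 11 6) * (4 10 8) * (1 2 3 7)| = 15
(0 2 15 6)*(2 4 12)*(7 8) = (0 4 12 2 15 6)(7 8) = [4, 1, 15, 3, 12, 5, 0, 8, 7, 9, 10, 11, 2, 13, 14, 6]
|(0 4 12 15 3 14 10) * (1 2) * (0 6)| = 8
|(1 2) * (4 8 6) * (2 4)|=5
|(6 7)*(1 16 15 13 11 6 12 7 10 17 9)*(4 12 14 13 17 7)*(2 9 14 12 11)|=24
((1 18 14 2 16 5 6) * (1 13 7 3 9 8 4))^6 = (1 6 4 5 8 16 9 2 3 14 7 18 13)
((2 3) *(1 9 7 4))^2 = (1 7)(4 9)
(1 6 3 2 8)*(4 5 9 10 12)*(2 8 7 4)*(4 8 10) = (1 6 3 10 12 2 7 8)(4 5 9) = [0, 6, 7, 10, 5, 9, 3, 8, 1, 4, 12, 11, 2]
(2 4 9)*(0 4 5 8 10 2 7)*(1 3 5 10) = (0 4 9 7)(1 3 5 8)(2 10) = [4, 3, 10, 5, 9, 8, 6, 0, 1, 7, 2]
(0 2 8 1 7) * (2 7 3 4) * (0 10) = [7, 3, 8, 4, 2, 5, 6, 10, 1, 9, 0] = (0 7 10)(1 3 4 2 8)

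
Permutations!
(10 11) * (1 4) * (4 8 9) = [0, 8, 2, 3, 1, 5, 6, 7, 9, 4, 11, 10] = (1 8 9 4)(10 11)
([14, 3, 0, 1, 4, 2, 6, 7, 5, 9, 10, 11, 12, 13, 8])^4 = (0 2 5 8 14)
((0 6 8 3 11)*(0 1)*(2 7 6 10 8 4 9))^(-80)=((0 10 8 3 11 1)(2 7 6 4 9))^(-80)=(0 11 8)(1 3 10)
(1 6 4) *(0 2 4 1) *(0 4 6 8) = (0 2 6 1 8) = [2, 8, 6, 3, 4, 5, 1, 7, 0]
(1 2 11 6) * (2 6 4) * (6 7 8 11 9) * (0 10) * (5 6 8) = (0 10)(1 7 5 6)(2 9 8 11 4) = [10, 7, 9, 3, 2, 6, 1, 5, 11, 8, 0, 4]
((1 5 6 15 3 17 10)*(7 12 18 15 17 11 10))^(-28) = (1 12 10 7 11 17 3 6 15 5 18)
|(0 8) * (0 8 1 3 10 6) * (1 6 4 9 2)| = |(0 6)(1 3 10 4 9 2)| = 6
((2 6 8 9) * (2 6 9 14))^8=(2 8 9 14 6)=((2 9 6 8 14))^8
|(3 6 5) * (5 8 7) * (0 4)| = 10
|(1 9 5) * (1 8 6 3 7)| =7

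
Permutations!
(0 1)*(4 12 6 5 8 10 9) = (0 1)(4 12 6 5 8 10 9) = [1, 0, 2, 3, 12, 8, 5, 7, 10, 4, 9, 11, 6]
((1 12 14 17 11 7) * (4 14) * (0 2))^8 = (1 12 4 14 17 11 7)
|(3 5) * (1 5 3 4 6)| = 4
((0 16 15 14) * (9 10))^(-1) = ((0 16 15 14)(9 10))^(-1) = (0 14 15 16)(9 10)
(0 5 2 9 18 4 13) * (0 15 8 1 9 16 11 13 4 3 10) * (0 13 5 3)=(0 3 10 13 15 8 1 9 18)(2 16 11 5)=[3, 9, 16, 10, 4, 2, 6, 7, 1, 18, 13, 5, 12, 15, 14, 8, 11, 17, 0]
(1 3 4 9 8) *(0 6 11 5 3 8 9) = [6, 8, 2, 4, 0, 3, 11, 7, 1, 9, 10, 5] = (0 6 11 5 3 4)(1 8)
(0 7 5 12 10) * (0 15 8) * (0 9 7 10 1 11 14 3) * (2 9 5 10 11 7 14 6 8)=(0 11 6 8 5 12 1 7 10 15 2 9 14 3)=[11, 7, 9, 0, 4, 12, 8, 10, 5, 14, 15, 6, 1, 13, 3, 2]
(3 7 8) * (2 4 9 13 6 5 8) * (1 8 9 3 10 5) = (1 8 10 5 9 13 6)(2 4 3 7) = [0, 8, 4, 7, 3, 9, 1, 2, 10, 13, 5, 11, 12, 6]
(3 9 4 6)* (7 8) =[0, 1, 2, 9, 6, 5, 3, 8, 7, 4] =(3 9 4 6)(7 8)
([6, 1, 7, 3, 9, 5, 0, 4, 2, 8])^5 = [6, 1, 2, 3, 4, 5, 0, 7, 8, 9]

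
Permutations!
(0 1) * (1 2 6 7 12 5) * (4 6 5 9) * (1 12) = (0 2 5 12 9 4 6 7 1) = [2, 0, 5, 3, 6, 12, 7, 1, 8, 4, 10, 11, 9]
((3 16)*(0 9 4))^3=((0 9 4)(3 16))^3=(3 16)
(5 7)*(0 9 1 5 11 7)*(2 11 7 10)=(0 9 1 5)(2 11 10)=[9, 5, 11, 3, 4, 0, 6, 7, 8, 1, 2, 10]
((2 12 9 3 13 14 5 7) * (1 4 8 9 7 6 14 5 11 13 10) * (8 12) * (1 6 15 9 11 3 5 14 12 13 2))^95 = (1 10 4 6 13 12 14 7 3)(2 11 8)(5 9 15)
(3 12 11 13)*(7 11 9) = (3 12 9 7 11 13) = [0, 1, 2, 12, 4, 5, 6, 11, 8, 7, 10, 13, 9, 3]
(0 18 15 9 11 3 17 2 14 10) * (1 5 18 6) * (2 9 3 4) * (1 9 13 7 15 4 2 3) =[6, 5, 14, 17, 3, 18, 9, 15, 8, 11, 0, 2, 12, 7, 10, 1, 16, 13, 4] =(0 6 9 11 2 14 10)(1 5 18 4 3 17 13 7 15)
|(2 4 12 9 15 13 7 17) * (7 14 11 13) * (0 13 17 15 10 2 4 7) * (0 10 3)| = |(0 13 14 11 17 4 12 9 3)(2 7 15 10)| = 36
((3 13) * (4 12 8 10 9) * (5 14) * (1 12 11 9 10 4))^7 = (1 12 8 4 11 9)(3 13)(5 14)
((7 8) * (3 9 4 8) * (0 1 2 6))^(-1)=(0 6 2 1)(3 7 8 4 9)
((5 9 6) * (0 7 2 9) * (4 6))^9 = ((0 7 2 9 4 6 5))^9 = (0 2 4 5 7 9 6)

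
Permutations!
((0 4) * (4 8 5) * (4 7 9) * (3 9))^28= (9)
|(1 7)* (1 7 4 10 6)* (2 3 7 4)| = |(1 2 3 7 4 10 6)| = 7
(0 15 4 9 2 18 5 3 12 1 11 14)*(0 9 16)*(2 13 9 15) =(0 2 18 5 3 12 1 11 14 15 4 16)(9 13) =[2, 11, 18, 12, 16, 3, 6, 7, 8, 13, 10, 14, 1, 9, 15, 4, 0, 17, 5]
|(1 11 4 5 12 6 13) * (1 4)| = 10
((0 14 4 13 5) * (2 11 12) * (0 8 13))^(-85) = (0 4 14)(2 12 11)(5 13 8)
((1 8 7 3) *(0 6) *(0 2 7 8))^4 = (8)(0 3 2)(1 7 6)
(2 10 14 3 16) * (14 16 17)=(2 10 16)(3 17 14)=[0, 1, 10, 17, 4, 5, 6, 7, 8, 9, 16, 11, 12, 13, 3, 15, 2, 14]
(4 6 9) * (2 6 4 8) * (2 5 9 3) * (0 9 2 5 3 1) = (0 9 8 3 5 2 6 1) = [9, 0, 6, 5, 4, 2, 1, 7, 3, 8]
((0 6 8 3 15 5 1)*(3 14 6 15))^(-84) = (15)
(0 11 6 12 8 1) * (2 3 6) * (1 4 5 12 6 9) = [11, 0, 3, 9, 5, 12, 6, 7, 4, 1, 10, 2, 8] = (0 11 2 3 9 1)(4 5 12 8)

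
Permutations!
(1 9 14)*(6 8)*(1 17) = (1 9 14 17)(6 8) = [0, 9, 2, 3, 4, 5, 8, 7, 6, 14, 10, 11, 12, 13, 17, 15, 16, 1]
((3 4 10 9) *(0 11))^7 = (0 11)(3 9 10 4)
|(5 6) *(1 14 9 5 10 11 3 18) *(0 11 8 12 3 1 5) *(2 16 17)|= 105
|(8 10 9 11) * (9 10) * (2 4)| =|(2 4)(8 9 11)| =6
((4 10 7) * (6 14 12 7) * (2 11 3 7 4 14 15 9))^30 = (2 6 12 3 9 10 14 11 15 4 7)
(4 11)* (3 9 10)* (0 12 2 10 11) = (0 12 2 10 3 9 11 4) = [12, 1, 10, 9, 0, 5, 6, 7, 8, 11, 3, 4, 2]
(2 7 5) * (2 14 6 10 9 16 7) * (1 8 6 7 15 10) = (1 8 6)(5 14 7)(9 16 15 10) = [0, 8, 2, 3, 4, 14, 1, 5, 6, 16, 9, 11, 12, 13, 7, 10, 15]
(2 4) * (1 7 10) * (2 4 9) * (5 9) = (1 7 10)(2 5 9) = [0, 7, 5, 3, 4, 9, 6, 10, 8, 2, 1]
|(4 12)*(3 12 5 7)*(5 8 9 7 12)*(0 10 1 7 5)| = 5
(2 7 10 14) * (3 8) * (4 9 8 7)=(2 4 9 8 3 7 10 14)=[0, 1, 4, 7, 9, 5, 6, 10, 3, 8, 14, 11, 12, 13, 2]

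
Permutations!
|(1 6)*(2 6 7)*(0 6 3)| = 6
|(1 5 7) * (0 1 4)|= |(0 1 5 7 4)|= 5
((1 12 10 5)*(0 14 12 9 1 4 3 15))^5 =(0 4 12 15 5 14 3 10)(1 9)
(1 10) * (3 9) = (1 10)(3 9) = [0, 10, 2, 9, 4, 5, 6, 7, 8, 3, 1]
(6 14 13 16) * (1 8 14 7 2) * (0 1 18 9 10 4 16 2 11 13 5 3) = [1, 8, 18, 0, 16, 3, 7, 11, 14, 10, 4, 13, 12, 2, 5, 15, 6, 17, 9] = (0 1 8 14 5 3)(2 18 9 10 4 16 6 7 11 13)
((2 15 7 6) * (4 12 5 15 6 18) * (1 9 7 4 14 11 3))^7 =((1 9 7 18 14 11 3)(2 6)(4 12 5 15))^7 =(18)(2 6)(4 15 5 12)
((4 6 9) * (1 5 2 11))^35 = (1 11 2 5)(4 9 6)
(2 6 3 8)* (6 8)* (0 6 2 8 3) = (8)(0 6)(2 3) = [6, 1, 3, 2, 4, 5, 0, 7, 8]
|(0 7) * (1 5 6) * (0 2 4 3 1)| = |(0 7 2 4 3 1 5 6)| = 8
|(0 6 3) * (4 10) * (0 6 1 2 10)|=10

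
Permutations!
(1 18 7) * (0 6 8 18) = [6, 0, 2, 3, 4, 5, 8, 1, 18, 9, 10, 11, 12, 13, 14, 15, 16, 17, 7] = (0 6 8 18 7 1)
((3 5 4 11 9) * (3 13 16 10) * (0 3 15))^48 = (0 10 13 11 5)(3 15 16 9 4)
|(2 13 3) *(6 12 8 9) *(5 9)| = |(2 13 3)(5 9 6 12 8)| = 15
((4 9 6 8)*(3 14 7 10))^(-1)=((3 14 7 10)(4 9 6 8))^(-1)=(3 10 7 14)(4 8 6 9)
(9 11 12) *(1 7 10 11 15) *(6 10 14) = [0, 7, 2, 3, 4, 5, 10, 14, 8, 15, 11, 12, 9, 13, 6, 1] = (1 7 14 6 10 11 12 9 15)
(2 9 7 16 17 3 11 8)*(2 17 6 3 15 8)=[0, 1, 9, 11, 4, 5, 3, 16, 17, 7, 10, 2, 12, 13, 14, 8, 6, 15]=(2 9 7 16 6 3 11)(8 17 15)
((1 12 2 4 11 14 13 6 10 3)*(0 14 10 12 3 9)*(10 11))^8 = (0 9 10 4 2 12 6 13 14)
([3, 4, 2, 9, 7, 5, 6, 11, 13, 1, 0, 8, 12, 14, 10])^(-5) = (0 11 3 8 9 13 1 14 4 10 7)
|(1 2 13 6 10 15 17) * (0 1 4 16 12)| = 11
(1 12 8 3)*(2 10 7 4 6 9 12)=(1 2 10 7 4 6 9 12 8 3)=[0, 2, 10, 1, 6, 5, 9, 4, 3, 12, 7, 11, 8]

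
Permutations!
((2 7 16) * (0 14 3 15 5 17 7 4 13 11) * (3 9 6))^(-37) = ((0 14 9 6 3 15 5 17 7 16 2 4 13 11))^(-37) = (0 15 2 14 5 4 9 17 13 6 7 11 3 16)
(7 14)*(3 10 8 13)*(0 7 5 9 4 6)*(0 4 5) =(0 7 14)(3 10 8 13)(4 6)(5 9) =[7, 1, 2, 10, 6, 9, 4, 14, 13, 5, 8, 11, 12, 3, 0]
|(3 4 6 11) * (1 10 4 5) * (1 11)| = 12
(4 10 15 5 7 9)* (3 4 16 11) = (3 4 10 15 5 7 9 16 11) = [0, 1, 2, 4, 10, 7, 6, 9, 8, 16, 15, 3, 12, 13, 14, 5, 11]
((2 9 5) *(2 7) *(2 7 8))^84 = (9)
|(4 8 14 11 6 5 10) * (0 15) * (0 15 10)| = 8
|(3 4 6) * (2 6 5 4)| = 6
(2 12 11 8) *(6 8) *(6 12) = (2 6 8)(11 12) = [0, 1, 6, 3, 4, 5, 8, 7, 2, 9, 10, 12, 11]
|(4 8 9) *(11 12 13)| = |(4 8 9)(11 12 13)| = 3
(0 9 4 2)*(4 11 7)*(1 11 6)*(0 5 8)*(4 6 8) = (0 9 8)(1 11 7 6)(2 5 4) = [9, 11, 5, 3, 2, 4, 1, 6, 0, 8, 10, 7]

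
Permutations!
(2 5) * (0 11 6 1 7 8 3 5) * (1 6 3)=[11, 7, 0, 5, 4, 2, 6, 8, 1, 9, 10, 3]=(0 11 3 5 2)(1 7 8)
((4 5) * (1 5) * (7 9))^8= ((1 5 4)(7 9))^8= (9)(1 4 5)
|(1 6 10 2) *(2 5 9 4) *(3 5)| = 8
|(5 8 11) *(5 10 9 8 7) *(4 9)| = |(4 9 8 11 10)(5 7)| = 10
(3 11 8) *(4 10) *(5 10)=(3 11 8)(4 5 10)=[0, 1, 2, 11, 5, 10, 6, 7, 3, 9, 4, 8]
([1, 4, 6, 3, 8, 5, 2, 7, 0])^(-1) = [8, 0, 6, 3, 1, 5, 2, 7, 4]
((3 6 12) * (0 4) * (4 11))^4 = ((0 11 4)(3 6 12))^4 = (0 11 4)(3 6 12)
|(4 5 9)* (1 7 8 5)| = |(1 7 8 5 9 4)| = 6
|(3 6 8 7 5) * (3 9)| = |(3 6 8 7 5 9)| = 6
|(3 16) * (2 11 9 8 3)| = 6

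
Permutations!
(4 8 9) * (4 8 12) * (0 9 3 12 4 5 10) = (0 9 8 3 12 5 10) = [9, 1, 2, 12, 4, 10, 6, 7, 3, 8, 0, 11, 5]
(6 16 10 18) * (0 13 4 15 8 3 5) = (0 13 4 15 8 3 5)(6 16 10 18) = [13, 1, 2, 5, 15, 0, 16, 7, 3, 9, 18, 11, 12, 4, 14, 8, 10, 17, 6]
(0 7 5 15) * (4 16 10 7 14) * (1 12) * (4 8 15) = (0 14 8 15)(1 12)(4 16 10 7 5) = [14, 12, 2, 3, 16, 4, 6, 5, 15, 9, 7, 11, 1, 13, 8, 0, 10]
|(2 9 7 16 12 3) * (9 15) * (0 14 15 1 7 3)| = 10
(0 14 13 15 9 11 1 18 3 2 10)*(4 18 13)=[14, 13, 10, 2, 18, 5, 6, 7, 8, 11, 0, 1, 12, 15, 4, 9, 16, 17, 3]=(0 14 4 18 3 2 10)(1 13 15 9 11)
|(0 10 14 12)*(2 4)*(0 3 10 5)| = 4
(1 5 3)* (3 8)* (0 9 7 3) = (0 9 7 3 1 5 8) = [9, 5, 2, 1, 4, 8, 6, 3, 0, 7]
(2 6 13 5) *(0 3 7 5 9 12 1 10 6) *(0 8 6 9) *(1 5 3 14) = (0 14 1 10 9 12 5 2 8 6 13)(3 7) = [14, 10, 8, 7, 4, 2, 13, 3, 6, 12, 9, 11, 5, 0, 1]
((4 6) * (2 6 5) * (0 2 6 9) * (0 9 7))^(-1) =((9)(0 2 7)(4 5 6))^(-1) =(9)(0 7 2)(4 6 5)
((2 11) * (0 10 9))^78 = ((0 10 9)(2 11))^78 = (11)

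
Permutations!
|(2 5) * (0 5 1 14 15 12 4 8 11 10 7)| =|(0 5 2 1 14 15 12 4 8 11 10 7)| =12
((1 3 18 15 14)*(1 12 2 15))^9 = ((1 3 18)(2 15 14 12))^9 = (18)(2 15 14 12)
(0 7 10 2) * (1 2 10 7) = [1, 2, 0, 3, 4, 5, 6, 7, 8, 9, 10] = (10)(0 1 2)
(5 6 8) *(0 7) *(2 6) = [7, 1, 6, 3, 4, 2, 8, 0, 5] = (0 7)(2 6 8 5)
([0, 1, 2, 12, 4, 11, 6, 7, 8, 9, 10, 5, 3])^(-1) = [0, 1, 2, 12, 4, 11, 6, 7, 8, 9, 10, 5, 3]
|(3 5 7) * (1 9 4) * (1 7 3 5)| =6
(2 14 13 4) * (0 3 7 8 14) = (0 3 7 8 14 13 4 2) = [3, 1, 0, 7, 2, 5, 6, 8, 14, 9, 10, 11, 12, 4, 13]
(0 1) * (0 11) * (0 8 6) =(0 1 11 8 6) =[1, 11, 2, 3, 4, 5, 0, 7, 6, 9, 10, 8]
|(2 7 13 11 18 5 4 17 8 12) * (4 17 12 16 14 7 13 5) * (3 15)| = |(2 13 11 18 4 12)(3 15)(5 17 8 16 14 7)| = 6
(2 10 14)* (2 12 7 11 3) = (2 10 14 12 7 11 3) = [0, 1, 10, 2, 4, 5, 6, 11, 8, 9, 14, 3, 7, 13, 12]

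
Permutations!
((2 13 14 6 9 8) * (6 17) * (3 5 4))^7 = ((2 13 14 17 6 9 8)(3 5 4))^7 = (17)(3 5 4)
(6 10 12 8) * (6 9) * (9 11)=[0, 1, 2, 3, 4, 5, 10, 7, 11, 6, 12, 9, 8]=(6 10 12 8 11 9)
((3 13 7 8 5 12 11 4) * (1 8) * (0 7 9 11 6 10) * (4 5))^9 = ((0 7 1 8 4 3 13 9 11 5 12 6 10))^9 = (0 5 3 7 12 13 1 6 9 8 10 11 4)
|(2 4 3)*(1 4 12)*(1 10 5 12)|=|(1 4 3 2)(5 12 10)|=12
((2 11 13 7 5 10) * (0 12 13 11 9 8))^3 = (0 7 2)(5 9 12)(8 13 10)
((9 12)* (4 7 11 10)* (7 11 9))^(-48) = ((4 11 10)(7 9 12))^(-48) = (12)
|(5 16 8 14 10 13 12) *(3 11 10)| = |(3 11 10 13 12 5 16 8 14)| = 9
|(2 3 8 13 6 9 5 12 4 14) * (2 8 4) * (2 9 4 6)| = 21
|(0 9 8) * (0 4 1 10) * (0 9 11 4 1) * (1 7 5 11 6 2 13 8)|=9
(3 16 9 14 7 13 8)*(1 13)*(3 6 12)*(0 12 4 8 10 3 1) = [12, 13, 2, 16, 8, 5, 4, 0, 6, 14, 3, 11, 1, 10, 7, 15, 9] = (0 12 1 13 10 3 16 9 14 7)(4 8 6)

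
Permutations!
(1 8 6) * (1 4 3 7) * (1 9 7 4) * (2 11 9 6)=(1 8 2 11 9 7 6)(3 4)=[0, 8, 11, 4, 3, 5, 1, 6, 2, 7, 10, 9]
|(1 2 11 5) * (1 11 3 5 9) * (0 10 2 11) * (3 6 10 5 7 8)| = 6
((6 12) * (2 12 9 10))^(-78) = ((2 12 6 9 10))^(-78) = (2 6 10 12 9)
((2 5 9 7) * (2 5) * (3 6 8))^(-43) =(3 8 6)(5 7 9)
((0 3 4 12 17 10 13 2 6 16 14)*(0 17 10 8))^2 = (0 4 10 2 16 17)(3 12 13 6 14 8)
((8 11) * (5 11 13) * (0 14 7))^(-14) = ((0 14 7)(5 11 8 13))^(-14) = (0 14 7)(5 8)(11 13)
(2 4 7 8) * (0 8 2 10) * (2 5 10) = (0 8 2 4 7 5 10) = [8, 1, 4, 3, 7, 10, 6, 5, 2, 9, 0]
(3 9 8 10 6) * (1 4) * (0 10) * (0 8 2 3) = (0 10 6)(1 4)(2 3 9) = [10, 4, 3, 9, 1, 5, 0, 7, 8, 2, 6]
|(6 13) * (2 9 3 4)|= 4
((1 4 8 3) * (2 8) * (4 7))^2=(1 4 8)(2 3 7)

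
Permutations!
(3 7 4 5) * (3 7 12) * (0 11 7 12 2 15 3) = (0 11 7 4 5 12)(2 15 3) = [11, 1, 15, 2, 5, 12, 6, 4, 8, 9, 10, 7, 0, 13, 14, 3]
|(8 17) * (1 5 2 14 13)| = 10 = |(1 5 2 14 13)(8 17)|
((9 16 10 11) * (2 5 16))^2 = (2 16 11)(5 10 9)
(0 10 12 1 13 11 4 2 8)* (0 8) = (0 10 12 1 13 11 4 2) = [10, 13, 0, 3, 2, 5, 6, 7, 8, 9, 12, 4, 1, 11]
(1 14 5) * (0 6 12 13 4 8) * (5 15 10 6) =(0 5 1 14 15 10 6 12 13 4 8) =[5, 14, 2, 3, 8, 1, 12, 7, 0, 9, 6, 11, 13, 4, 15, 10]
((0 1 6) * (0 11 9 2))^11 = ((0 1 6 11 9 2))^11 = (0 2 9 11 6 1)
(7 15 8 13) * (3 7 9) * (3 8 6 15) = [0, 1, 2, 7, 4, 5, 15, 3, 13, 8, 10, 11, 12, 9, 14, 6] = (3 7)(6 15)(8 13 9)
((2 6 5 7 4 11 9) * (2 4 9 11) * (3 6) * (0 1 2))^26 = ((11)(0 1 2 3 6 5 7 9 4))^26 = (11)(0 4 9 7 5 6 3 2 1)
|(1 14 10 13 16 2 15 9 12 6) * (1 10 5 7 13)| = |(1 14 5 7 13 16 2 15 9 12 6 10)| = 12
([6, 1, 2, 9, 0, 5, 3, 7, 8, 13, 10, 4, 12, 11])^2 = (0 3 13 4 6 9 11)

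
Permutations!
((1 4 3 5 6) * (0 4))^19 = ((0 4 3 5 6 1))^19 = (0 4 3 5 6 1)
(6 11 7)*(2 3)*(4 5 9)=[0, 1, 3, 2, 5, 9, 11, 6, 8, 4, 10, 7]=(2 3)(4 5 9)(6 11 7)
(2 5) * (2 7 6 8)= (2 5 7 6 8)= [0, 1, 5, 3, 4, 7, 8, 6, 2]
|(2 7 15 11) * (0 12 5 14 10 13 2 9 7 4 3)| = |(0 12 5 14 10 13 2 4 3)(7 15 11 9)| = 36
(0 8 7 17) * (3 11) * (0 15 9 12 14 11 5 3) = (0 8 7 17 15 9 12 14 11)(3 5) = [8, 1, 2, 5, 4, 3, 6, 17, 7, 12, 10, 0, 14, 13, 11, 9, 16, 15]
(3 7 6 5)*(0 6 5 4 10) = (0 6 4 10)(3 7 5) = [6, 1, 2, 7, 10, 3, 4, 5, 8, 9, 0]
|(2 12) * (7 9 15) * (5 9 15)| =2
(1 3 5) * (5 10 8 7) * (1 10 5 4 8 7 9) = (1 3 5 10 7 4 8 9) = [0, 3, 2, 5, 8, 10, 6, 4, 9, 1, 7]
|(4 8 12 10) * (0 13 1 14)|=4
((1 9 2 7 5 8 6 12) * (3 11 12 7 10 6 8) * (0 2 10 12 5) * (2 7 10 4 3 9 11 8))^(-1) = (0 7)(1 12 2 8 3 4 9 5 11)(6 10) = ((0 7)(1 11 5 9 4 3 8 2 12)(6 10))^(-1)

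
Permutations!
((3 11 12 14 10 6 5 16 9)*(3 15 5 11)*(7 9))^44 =(5 15 9 7 16)(6 10 14 12 11)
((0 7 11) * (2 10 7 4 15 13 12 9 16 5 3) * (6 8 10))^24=((0 4 15 13 12 9 16 5 3 2 6 8 10 7 11))^24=(0 2 13 10 16)(3 15 8 9 11)(4 6 12 7 5)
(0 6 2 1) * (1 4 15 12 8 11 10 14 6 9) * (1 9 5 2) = [5, 0, 4, 3, 15, 2, 1, 7, 11, 9, 14, 10, 8, 13, 6, 12] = (0 5 2 4 15 12 8 11 10 14 6 1)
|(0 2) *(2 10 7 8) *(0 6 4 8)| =12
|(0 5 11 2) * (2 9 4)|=6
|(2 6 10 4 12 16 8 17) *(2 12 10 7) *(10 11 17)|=|(2 6 7)(4 11 17 12 16 8 10)|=21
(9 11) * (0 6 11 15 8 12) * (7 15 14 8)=(0 6 11 9 14 8 12)(7 15)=[6, 1, 2, 3, 4, 5, 11, 15, 12, 14, 10, 9, 0, 13, 8, 7]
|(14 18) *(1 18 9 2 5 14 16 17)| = |(1 18 16 17)(2 5 14 9)| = 4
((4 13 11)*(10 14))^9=((4 13 11)(10 14))^9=(10 14)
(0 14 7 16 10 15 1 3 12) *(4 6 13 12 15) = (0 14 7 16 10 4 6 13 12)(1 3 15) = [14, 3, 2, 15, 6, 5, 13, 16, 8, 9, 4, 11, 0, 12, 7, 1, 10]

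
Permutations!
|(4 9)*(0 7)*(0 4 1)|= |(0 7 4 9 1)|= 5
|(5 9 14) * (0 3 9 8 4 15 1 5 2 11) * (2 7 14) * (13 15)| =30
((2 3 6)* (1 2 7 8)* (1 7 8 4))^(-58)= ((1 2 3 6 8 7 4))^(-58)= (1 7 6 2 4 8 3)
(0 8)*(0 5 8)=(5 8)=[0, 1, 2, 3, 4, 8, 6, 7, 5]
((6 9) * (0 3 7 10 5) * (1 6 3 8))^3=(0 6 7)(1 3 5)(8 9 10)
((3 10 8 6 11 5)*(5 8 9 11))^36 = ((3 10 9 11 8 6 5))^36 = (3 10 9 11 8 6 5)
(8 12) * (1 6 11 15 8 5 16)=(1 6 11 15 8 12 5 16)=[0, 6, 2, 3, 4, 16, 11, 7, 12, 9, 10, 15, 5, 13, 14, 8, 1]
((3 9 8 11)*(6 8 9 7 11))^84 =(11)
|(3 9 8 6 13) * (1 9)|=6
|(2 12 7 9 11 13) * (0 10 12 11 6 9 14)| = |(0 10 12 7 14)(2 11 13)(6 9)| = 30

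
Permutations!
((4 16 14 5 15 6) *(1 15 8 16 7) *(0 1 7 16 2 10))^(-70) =(0 5 6 10 14 15 2 16 1 8 4)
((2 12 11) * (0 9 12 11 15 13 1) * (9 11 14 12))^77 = ((0 11 2 14 12 15 13 1))^77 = (0 15 2 1 12 11 13 14)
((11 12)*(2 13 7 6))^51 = (2 6 7 13)(11 12)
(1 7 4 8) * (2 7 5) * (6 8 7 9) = (1 5 2 9 6 8)(4 7) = [0, 5, 9, 3, 7, 2, 8, 4, 1, 6]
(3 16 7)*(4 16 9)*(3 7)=[0, 1, 2, 9, 16, 5, 6, 7, 8, 4, 10, 11, 12, 13, 14, 15, 3]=(3 9 4 16)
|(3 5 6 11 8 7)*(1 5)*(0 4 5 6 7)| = |(0 4 5 7 3 1 6 11 8)| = 9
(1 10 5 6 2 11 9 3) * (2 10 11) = (1 11 9 3)(5 6 10) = [0, 11, 2, 1, 4, 6, 10, 7, 8, 3, 5, 9]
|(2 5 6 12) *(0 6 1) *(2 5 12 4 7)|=8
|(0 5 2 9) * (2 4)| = |(0 5 4 2 9)| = 5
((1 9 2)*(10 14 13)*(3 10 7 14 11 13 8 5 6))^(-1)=((1 9 2)(3 10 11 13 7 14 8 5 6))^(-1)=(1 2 9)(3 6 5 8 14 7 13 11 10)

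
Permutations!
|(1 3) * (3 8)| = |(1 8 3)| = 3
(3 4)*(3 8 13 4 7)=(3 7)(4 8 13)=[0, 1, 2, 7, 8, 5, 6, 3, 13, 9, 10, 11, 12, 4]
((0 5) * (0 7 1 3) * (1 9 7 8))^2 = ((0 5 8 1 3)(7 9))^2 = (9)(0 8 3 5 1)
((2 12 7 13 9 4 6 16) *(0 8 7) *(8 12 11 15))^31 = (0 12)(2 11 15 8 7 13 9 4 6 16)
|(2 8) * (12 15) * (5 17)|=2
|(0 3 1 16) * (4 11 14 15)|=4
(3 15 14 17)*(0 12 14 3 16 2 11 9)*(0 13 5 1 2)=[12, 2, 11, 15, 4, 1, 6, 7, 8, 13, 10, 9, 14, 5, 17, 3, 0, 16]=(0 12 14 17 16)(1 2 11 9 13 5)(3 15)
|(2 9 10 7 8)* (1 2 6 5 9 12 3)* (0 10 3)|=|(0 10 7 8 6 5 9 3 1 2 12)|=11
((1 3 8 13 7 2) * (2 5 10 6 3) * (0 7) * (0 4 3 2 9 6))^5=(0 7 5 10)(1 9 6 2)(3 8 13 4)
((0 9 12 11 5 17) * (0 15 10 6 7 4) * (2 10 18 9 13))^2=(0 2 6 4 13 10 7)(5 15 9 11 17 18 12)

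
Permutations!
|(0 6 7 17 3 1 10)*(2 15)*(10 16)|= |(0 6 7 17 3 1 16 10)(2 15)|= 8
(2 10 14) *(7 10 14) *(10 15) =(2 14)(7 15 10) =[0, 1, 14, 3, 4, 5, 6, 15, 8, 9, 7, 11, 12, 13, 2, 10]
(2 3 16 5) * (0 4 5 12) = (0 4 5 2 3 16 12) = [4, 1, 3, 16, 5, 2, 6, 7, 8, 9, 10, 11, 0, 13, 14, 15, 12]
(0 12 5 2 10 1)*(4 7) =(0 12 5 2 10 1)(4 7) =[12, 0, 10, 3, 7, 2, 6, 4, 8, 9, 1, 11, 5]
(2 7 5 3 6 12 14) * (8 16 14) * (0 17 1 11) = (0 17 1 11)(2 7 5 3 6 12 8 16 14) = [17, 11, 7, 6, 4, 3, 12, 5, 16, 9, 10, 0, 8, 13, 2, 15, 14, 1]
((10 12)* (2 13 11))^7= ((2 13 11)(10 12))^7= (2 13 11)(10 12)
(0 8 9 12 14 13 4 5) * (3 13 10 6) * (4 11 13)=(0 8 9 12 14 10 6 3 4 5)(11 13)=[8, 1, 2, 4, 5, 0, 3, 7, 9, 12, 6, 13, 14, 11, 10]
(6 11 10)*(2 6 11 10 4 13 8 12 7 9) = (2 6 10 11 4 13 8 12 7 9) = [0, 1, 6, 3, 13, 5, 10, 9, 12, 2, 11, 4, 7, 8]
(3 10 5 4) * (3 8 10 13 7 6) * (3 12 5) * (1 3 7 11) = [0, 3, 2, 13, 8, 4, 12, 6, 10, 9, 7, 1, 5, 11] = (1 3 13 11)(4 8 10 7 6 12 5)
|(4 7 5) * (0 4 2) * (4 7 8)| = |(0 7 5 2)(4 8)| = 4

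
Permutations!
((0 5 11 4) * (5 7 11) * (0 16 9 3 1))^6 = ((0 7 11 4 16 9 3 1))^6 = (0 3 16 11)(1 9 4 7)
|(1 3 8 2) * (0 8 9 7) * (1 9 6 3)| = 10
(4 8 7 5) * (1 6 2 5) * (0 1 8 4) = (0 1 6 2 5)(7 8) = [1, 6, 5, 3, 4, 0, 2, 8, 7]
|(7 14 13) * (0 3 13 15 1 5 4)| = 9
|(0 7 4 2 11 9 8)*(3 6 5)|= |(0 7 4 2 11 9 8)(3 6 5)|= 21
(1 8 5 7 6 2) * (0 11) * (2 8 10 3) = (0 11)(1 10 3 2)(5 7 6 8) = [11, 10, 1, 2, 4, 7, 8, 6, 5, 9, 3, 0]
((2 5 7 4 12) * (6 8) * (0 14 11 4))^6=(0 5 12 11)(2 4 14 7)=((0 14 11 4 12 2 5 7)(6 8))^6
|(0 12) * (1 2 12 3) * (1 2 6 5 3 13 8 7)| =|(0 13 8 7 1 6 5 3 2 12)| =10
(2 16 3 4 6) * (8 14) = (2 16 3 4 6)(8 14) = [0, 1, 16, 4, 6, 5, 2, 7, 14, 9, 10, 11, 12, 13, 8, 15, 3]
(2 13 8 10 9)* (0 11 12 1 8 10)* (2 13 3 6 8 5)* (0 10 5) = (0 11 12 1)(2 3 6 8 10 9 13 5) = [11, 0, 3, 6, 4, 2, 8, 7, 10, 13, 9, 12, 1, 5]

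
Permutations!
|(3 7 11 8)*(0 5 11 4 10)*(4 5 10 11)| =|(0 10)(3 7 5 4 11 8)| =6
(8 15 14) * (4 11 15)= (4 11 15 14 8)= [0, 1, 2, 3, 11, 5, 6, 7, 4, 9, 10, 15, 12, 13, 8, 14]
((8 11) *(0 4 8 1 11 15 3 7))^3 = (0 15)(1 11)(3 4)(7 8)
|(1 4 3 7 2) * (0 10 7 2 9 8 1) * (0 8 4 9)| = |(0 10 7)(1 9 4 3 2 8)| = 6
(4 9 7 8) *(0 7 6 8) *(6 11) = (0 7)(4 9 11 6 8) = [7, 1, 2, 3, 9, 5, 8, 0, 4, 11, 10, 6]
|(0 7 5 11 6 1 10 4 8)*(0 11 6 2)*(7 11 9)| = |(0 11 2)(1 10 4 8 9 7 5 6)| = 24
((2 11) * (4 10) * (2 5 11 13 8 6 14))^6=((2 13 8 6 14)(4 10)(5 11))^6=(2 13 8 6 14)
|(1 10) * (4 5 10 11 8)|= |(1 11 8 4 5 10)|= 6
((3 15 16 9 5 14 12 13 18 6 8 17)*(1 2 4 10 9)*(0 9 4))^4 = (0 12 8 16 9 13 17 1 5 18 3 2 14 6 15)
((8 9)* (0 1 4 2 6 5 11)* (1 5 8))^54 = (11) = ((0 5 11)(1 4 2 6 8 9))^54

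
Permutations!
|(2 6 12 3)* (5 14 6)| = |(2 5 14 6 12 3)| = 6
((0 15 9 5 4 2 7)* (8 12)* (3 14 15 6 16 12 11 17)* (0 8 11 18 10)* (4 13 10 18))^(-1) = (18)(0 10 13 5 9 15 14 3 17 11 12 16 6)(2 4 8 7)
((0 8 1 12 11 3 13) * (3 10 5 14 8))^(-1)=(0 13 3)(1 8 14 5 10 11 12)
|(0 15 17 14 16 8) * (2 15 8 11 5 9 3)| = 18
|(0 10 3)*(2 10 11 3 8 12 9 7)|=|(0 11 3)(2 10 8 12 9 7)|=6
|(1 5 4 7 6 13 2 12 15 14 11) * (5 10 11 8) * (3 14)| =|(1 10 11)(2 12 15 3 14 8 5 4 7 6 13)| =33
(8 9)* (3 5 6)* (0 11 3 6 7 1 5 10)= [11, 5, 2, 10, 4, 7, 6, 1, 9, 8, 0, 3]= (0 11 3 10)(1 5 7)(8 9)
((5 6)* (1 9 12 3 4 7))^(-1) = ((1 9 12 3 4 7)(5 6))^(-1) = (1 7 4 3 12 9)(5 6)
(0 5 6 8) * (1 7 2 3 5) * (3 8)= (0 1 7 2 8)(3 5 6)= [1, 7, 8, 5, 4, 6, 3, 2, 0]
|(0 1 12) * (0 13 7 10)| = 6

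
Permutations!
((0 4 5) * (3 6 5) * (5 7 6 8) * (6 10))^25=(6 7 10)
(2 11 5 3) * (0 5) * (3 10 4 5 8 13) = (0 8 13 3 2 11)(4 5 10) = [8, 1, 11, 2, 5, 10, 6, 7, 13, 9, 4, 0, 12, 3]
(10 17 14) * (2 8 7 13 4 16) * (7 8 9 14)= (2 9 14 10 17 7 13 4 16)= [0, 1, 9, 3, 16, 5, 6, 13, 8, 14, 17, 11, 12, 4, 10, 15, 2, 7]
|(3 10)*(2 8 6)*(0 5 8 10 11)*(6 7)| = |(0 5 8 7 6 2 10 3 11)| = 9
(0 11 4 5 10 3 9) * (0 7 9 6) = (0 11 4 5 10 3 6)(7 9) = [11, 1, 2, 6, 5, 10, 0, 9, 8, 7, 3, 4]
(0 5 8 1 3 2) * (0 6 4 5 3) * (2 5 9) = [3, 0, 6, 5, 9, 8, 4, 7, 1, 2] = (0 3 5 8 1)(2 6 4 9)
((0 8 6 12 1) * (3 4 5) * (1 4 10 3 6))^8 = ((0 8 1)(3 10)(4 5 6 12))^8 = (12)(0 1 8)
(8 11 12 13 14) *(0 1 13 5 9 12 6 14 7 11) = (0 1 13 7 11 6 14 8)(5 9 12) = [1, 13, 2, 3, 4, 9, 14, 11, 0, 12, 10, 6, 5, 7, 8]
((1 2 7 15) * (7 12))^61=((1 2 12 7 15))^61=(1 2 12 7 15)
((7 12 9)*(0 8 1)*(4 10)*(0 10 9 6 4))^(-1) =((0 8 1 10)(4 9 7 12 6))^(-1) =(0 10 1 8)(4 6 12 7 9)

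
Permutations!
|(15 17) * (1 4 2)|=|(1 4 2)(15 17)|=6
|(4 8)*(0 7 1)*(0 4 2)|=|(0 7 1 4 8 2)|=6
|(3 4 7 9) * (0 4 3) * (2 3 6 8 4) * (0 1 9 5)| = |(0 2 3 6 8 4 7 5)(1 9)| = 8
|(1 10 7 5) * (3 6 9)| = |(1 10 7 5)(3 6 9)| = 12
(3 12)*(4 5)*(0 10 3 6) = [10, 1, 2, 12, 5, 4, 0, 7, 8, 9, 3, 11, 6] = (0 10 3 12 6)(4 5)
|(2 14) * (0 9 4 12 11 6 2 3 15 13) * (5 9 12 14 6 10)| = 22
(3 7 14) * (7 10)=(3 10 7 14)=[0, 1, 2, 10, 4, 5, 6, 14, 8, 9, 7, 11, 12, 13, 3]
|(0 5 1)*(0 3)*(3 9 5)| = |(0 3)(1 9 5)| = 6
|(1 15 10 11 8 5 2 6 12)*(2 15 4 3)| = 30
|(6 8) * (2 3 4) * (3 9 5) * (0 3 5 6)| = 7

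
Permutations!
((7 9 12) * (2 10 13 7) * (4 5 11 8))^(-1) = ((2 10 13 7 9 12)(4 5 11 8))^(-1) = (2 12 9 7 13 10)(4 8 11 5)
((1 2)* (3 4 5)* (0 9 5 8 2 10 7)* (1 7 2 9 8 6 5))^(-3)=((0 8 9 1 10 2 7)(3 4 6 5))^(-3)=(0 10 8 2 9 7 1)(3 4 6 5)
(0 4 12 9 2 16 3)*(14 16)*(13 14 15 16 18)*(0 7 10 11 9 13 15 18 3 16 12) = (0 4)(2 18 15 12 13 14 3 7 10 11 9) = [4, 1, 18, 7, 0, 5, 6, 10, 8, 2, 11, 9, 13, 14, 3, 12, 16, 17, 15]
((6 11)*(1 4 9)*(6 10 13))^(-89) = (1 4 9)(6 13 10 11)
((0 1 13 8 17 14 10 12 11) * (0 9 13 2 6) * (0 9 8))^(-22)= ((0 1 2 6 9 13)(8 17 14 10 12 11))^(-22)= (0 2 9)(1 6 13)(8 14 12)(10 11 17)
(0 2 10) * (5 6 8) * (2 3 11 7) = (0 3 11 7 2 10)(5 6 8) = [3, 1, 10, 11, 4, 6, 8, 2, 5, 9, 0, 7]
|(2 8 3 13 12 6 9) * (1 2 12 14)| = 6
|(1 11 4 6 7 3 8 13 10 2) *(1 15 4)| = 18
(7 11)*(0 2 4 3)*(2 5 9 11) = [5, 1, 4, 0, 3, 9, 6, 2, 8, 11, 10, 7] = (0 5 9 11 7 2 4 3)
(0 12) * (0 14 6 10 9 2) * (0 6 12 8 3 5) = (0 8 3 5)(2 6 10 9)(12 14) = [8, 1, 6, 5, 4, 0, 10, 7, 3, 2, 9, 11, 14, 13, 12]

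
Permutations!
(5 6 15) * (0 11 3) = (0 11 3)(5 6 15) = [11, 1, 2, 0, 4, 6, 15, 7, 8, 9, 10, 3, 12, 13, 14, 5]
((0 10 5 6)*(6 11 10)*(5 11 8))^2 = (11)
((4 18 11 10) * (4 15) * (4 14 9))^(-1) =(4 9 14 15 10 11 18)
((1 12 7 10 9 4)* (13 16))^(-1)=(1 4 9 10 7 12)(13 16)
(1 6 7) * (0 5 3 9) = [5, 6, 2, 9, 4, 3, 7, 1, 8, 0] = (0 5 3 9)(1 6 7)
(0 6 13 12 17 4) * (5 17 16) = (0 6 13 12 16 5 17 4) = [6, 1, 2, 3, 0, 17, 13, 7, 8, 9, 10, 11, 16, 12, 14, 15, 5, 4]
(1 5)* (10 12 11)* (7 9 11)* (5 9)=(1 9 11 10 12 7 5)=[0, 9, 2, 3, 4, 1, 6, 5, 8, 11, 12, 10, 7]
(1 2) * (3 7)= [0, 2, 1, 7, 4, 5, 6, 3]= (1 2)(3 7)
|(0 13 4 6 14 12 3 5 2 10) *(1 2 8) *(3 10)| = |(0 13 4 6 14 12 10)(1 2 3 5 8)| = 35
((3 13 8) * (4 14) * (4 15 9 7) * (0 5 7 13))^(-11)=((0 5 7 4 14 15 9 13 8 3))^(-11)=(0 3 8 13 9 15 14 4 7 5)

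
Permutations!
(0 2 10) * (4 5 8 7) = (0 2 10)(4 5 8 7) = [2, 1, 10, 3, 5, 8, 6, 4, 7, 9, 0]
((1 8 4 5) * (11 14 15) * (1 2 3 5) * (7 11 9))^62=(1 4 8)(2 5 3)(7 14 9 11 15)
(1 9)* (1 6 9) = (6 9) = [0, 1, 2, 3, 4, 5, 9, 7, 8, 6]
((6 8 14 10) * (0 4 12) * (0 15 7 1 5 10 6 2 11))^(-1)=(0 11 2 10 5 1 7 15 12 4)(6 14 8)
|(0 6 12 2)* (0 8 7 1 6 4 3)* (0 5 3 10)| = |(0 4 10)(1 6 12 2 8 7)(3 5)| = 6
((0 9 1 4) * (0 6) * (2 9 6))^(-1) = (0 6)(1 9 2 4) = ((0 6)(1 4 2 9))^(-1)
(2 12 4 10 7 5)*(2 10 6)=(2 12 4 6)(5 10 7)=[0, 1, 12, 3, 6, 10, 2, 5, 8, 9, 7, 11, 4]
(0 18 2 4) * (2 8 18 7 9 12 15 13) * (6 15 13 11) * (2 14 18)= (0 7 9 12 13 14 18 8 2 4)(6 15 11)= [7, 1, 4, 3, 0, 5, 15, 9, 2, 12, 10, 6, 13, 14, 18, 11, 16, 17, 8]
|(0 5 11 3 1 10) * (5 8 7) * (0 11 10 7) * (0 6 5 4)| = 10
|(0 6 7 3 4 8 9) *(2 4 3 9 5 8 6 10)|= |(0 10 2 4 6 7 9)(5 8)|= 14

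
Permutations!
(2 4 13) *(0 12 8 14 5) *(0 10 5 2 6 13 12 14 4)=[14, 1, 0, 3, 12, 10, 13, 7, 4, 9, 5, 11, 8, 6, 2]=(0 14 2)(4 12 8)(5 10)(6 13)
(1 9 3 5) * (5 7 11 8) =[0, 9, 2, 7, 4, 1, 6, 11, 5, 3, 10, 8] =(1 9 3 7 11 8 5)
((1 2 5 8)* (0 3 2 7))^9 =(0 2 8 7 3 5 1)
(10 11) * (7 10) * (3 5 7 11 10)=[0, 1, 2, 5, 4, 7, 6, 3, 8, 9, 10, 11]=(11)(3 5 7)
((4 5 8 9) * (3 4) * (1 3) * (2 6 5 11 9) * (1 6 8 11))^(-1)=(1 4 3)(2 8)(5 6 9 11)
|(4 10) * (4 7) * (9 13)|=|(4 10 7)(9 13)|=6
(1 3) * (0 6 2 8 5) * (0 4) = [6, 3, 8, 1, 0, 4, 2, 7, 5] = (0 6 2 8 5 4)(1 3)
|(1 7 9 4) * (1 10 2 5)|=|(1 7 9 4 10 2 5)|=7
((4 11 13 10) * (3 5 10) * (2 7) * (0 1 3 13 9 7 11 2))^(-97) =((13)(0 1 3 5 10 4 2 11 9 7))^(-97) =(13)(0 5 2 7 3 4 9 1 10 11)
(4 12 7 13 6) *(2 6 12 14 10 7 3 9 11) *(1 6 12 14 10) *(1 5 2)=(1 6 4 10 7 13 14 5 2 12 3 9 11)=[0, 6, 12, 9, 10, 2, 4, 13, 8, 11, 7, 1, 3, 14, 5]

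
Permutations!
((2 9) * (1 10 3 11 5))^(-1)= (1 5 11 3 10)(2 9)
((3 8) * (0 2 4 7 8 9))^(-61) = (0 4 8 9 2 7 3)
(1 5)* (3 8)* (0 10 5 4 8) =[10, 4, 2, 0, 8, 1, 6, 7, 3, 9, 5] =(0 10 5 1 4 8 3)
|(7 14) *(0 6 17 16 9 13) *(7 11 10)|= 12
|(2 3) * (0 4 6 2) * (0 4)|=|(2 3 4 6)|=4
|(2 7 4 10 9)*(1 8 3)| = |(1 8 3)(2 7 4 10 9)| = 15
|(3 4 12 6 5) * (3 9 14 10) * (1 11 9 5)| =9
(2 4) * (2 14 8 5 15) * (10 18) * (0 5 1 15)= [5, 15, 4, 3, 14, 0, 6, 7, 1, 9, 18, 11, 12, 13, 8, 2, 16, 17, 10]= (0 5)(1 15 2 4 14 8)(10 18)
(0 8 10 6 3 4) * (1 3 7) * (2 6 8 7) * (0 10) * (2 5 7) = (0 2 6 5 7 1 3 4 10 8) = [2, 3, 6, 4, 10, 7, 5, 1, 0, 9, 8]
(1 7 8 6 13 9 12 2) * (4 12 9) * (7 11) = (1 11 7 8 6 13 4 12 2) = [0, 11, 1, 3, 12, 5, 13, 8, 6, 9, 10, 7, 2, 4]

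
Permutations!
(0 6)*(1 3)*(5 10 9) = (0 6)(1 3)(5 10 9) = [6, 3, 2, 1, 4, 10, 0, 7, 8, 5, 9]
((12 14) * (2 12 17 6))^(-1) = ((2 12 14 17 6))^(-1) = (2 6 17 14 12)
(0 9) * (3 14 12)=[9, 1, 2, 14, 4, 5, 6, 7, 8, 0, 10, 11, 3, 13, 12]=(0 9)(3 14 12)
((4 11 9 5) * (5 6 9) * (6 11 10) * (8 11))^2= ((4 10 6 9 8 11 5))^2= (4 6 8 5 10 9 11)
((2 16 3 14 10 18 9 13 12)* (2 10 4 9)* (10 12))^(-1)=((2 16 3 14 4 9 13 10 18))^(-1)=(2 18 10 13 9 4 14 3 16)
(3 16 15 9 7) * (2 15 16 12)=(16)(2 15 9 7 3 12)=[0, 1, 15, 12, 4, 5, 6, 3, 8, 7, 10, 11, 2, 13, 14, 9, 16]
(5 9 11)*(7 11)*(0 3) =(0 3)(5 9 7 11) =[3, 1, 2, 0, 4, 9, 6, 11, 8, 7, 10, 5]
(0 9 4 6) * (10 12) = (0 9 4 6)(10 12) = [9, 1, 2, 3, 6, 5, 0, 7, 8, 4, 12, 11, 10]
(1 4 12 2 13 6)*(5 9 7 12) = (1 4 5 9 7 12 2 13 6) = [0, 4, 13, 3, 5, 9, 1, 12, 8, 7, 10, 11, 2, 6]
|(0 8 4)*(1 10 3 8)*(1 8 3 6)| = |(0 8 4)(1 10 6)| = 3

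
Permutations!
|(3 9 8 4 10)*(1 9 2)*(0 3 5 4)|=6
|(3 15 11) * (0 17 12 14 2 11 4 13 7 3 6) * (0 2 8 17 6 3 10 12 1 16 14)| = |(0 6 2 11 3 15 4 13 7 10 12)(1 16 14 8 17)| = 55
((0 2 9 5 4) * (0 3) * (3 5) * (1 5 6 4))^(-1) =((0 2 9 3)(1 5)(4 6))^(-1) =(0 3 9 2)(1 5)(4 6)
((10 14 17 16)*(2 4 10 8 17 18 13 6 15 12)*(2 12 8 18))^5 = (2 4 10 14)(6 18 17 15 13 16 8) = ((2 4 10 14)(6 15 8 17 16 18 13))^5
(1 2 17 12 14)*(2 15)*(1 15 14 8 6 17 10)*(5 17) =(1 14 15 2 10)(5 17 12 8 6) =[0, 14, 10, 3, 4, 17, 5, 7, 6, 9, 1, 11, 8, 13, 15, 2, 16, 12]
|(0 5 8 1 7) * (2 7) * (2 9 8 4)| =|(0 5 4 2 7)(1 9 8)| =15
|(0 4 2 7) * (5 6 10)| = 12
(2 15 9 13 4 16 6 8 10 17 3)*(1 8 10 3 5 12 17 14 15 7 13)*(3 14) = (1 8 14 15 9)(2 7 13 4 16 6 10 3)(5 12 17) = [0, 8, 7, 2, 16, 12, 10, 13, 14, 1, 3, 11, 17, 4, 15, 9, 6, 5]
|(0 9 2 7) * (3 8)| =|(0 9 2 7)(3 8)| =4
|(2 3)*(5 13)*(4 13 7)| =|(2 3)(4 13 5 7)| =4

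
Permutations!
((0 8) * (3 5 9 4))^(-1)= (0 8)(3 4 9 5)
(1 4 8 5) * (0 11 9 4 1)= [11, 1, 2, 3, 8, 0, 6, 7, 5, 4, 10, 9]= (0 11 9 4 8 5)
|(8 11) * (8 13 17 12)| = |(8 11 13 17 12)| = 5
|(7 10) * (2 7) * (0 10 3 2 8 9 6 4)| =6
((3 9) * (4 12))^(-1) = (3 9)(4 12)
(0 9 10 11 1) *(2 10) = [9, 0, 10, 3, 4, 5, 6, 7, 8, 2, 11, 1] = (0 9 2 10 11 1)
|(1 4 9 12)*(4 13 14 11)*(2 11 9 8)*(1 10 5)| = |(1 13 14 9 12 10 5)(2 11 4 8)| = 28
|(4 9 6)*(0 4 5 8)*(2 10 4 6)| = 4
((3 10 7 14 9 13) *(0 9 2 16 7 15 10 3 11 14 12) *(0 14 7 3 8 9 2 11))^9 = ((0 2 16 3 8 9 13)(7 12 14 11)(10 15))^9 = (0 16 8 13 2 3 9)(7 12 14 11)(10 15)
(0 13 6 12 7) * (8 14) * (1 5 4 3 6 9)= (0 13 9 1 5 4 3 6 12 7)(8 14)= [13, 5, 2, 6, 3, 4, 12, 0, 14, 1, 10, 11, 7, 9, 8]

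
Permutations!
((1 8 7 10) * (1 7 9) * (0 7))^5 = (0 10 7)(1 9 8)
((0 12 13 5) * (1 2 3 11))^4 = (13)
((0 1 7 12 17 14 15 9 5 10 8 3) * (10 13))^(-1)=((0 1 7 12 17 14 15 9 5 13 10 8 3))^(-1)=(0 3 8 10 13 5 9 15 14 17 12 7 1)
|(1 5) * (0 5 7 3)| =5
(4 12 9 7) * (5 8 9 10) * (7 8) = (4 12 10 5 7)(8 9) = [0, 1, 2, 3, 12, 7, 6, 4, 9, 8, 5, 11, 10]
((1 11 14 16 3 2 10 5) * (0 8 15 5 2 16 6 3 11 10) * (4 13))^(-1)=((0 8 15 5 1 10 2)(3 16 11 14 6)(4 13))^(-1)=(0 2 10 1 5 15 8)(3 6 14 11 16)(4 13)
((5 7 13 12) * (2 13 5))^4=(2 13 12)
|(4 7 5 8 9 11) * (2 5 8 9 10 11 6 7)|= 9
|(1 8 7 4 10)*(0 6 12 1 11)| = |(0 6 12 1 8 7 4 10 11)| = 9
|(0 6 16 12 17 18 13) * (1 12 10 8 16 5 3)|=9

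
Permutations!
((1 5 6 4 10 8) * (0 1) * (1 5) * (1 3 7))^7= (0 5 6 4 10 8)(1 3 7)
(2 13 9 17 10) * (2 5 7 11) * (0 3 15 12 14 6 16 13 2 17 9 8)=[3, 1, 2, 15, 4, 7, 16, 11, 0, 9, 5, 17, 14, 8, 6, 12, 13, 10]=(0 3 15 12 14 6 16 13 8)(5 7 11 17 10)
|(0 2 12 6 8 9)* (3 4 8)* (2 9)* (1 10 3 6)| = |(0 9)(1 10 3 4 8 2 12)| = 14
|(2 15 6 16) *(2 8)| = |(2 15 6 16 8)| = 5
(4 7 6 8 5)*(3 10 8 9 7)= [0, 1, 2, 10, 3, 4, 9, 6, 5, 7, 8]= (3 10 8 5 4)(6 9 7)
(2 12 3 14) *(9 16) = (2 12 3 14)(9 16) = [0, 1, 12, 14, 4, 5, 6, 7, 8, 16, 10, 11, 3, 13, 2, 15, 9]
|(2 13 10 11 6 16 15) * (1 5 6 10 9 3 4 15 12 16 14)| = |(1 5 6 14)(2 13 9 3 4 15)(10 11)(12 16)| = 12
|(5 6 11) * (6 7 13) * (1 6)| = 6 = |(1 6 11 5 7 13)|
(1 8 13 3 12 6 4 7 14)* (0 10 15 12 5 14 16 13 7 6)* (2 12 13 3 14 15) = (0 10 2 12)(1 8 7 16 3 5 15 13 14)(4 6) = [10, 8, 12, 5, 6, 15, 4, 16, 7, 9, 2, 11, 0, 14, 1, 13, 3]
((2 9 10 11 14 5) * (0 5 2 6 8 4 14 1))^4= (0 4 10 5 14 11 6 2 1 8 9)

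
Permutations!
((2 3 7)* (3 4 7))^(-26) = ((2 4 7))^(-26) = (2 4 7)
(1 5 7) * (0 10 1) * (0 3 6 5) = (0 10 1)(3 6 5 7) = [10, 0, 2, 6, 4, 7, 5, 3, 8, 9, 1]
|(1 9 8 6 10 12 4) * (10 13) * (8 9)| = 7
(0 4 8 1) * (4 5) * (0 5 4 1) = (0 4 8)(1 5) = [4, 5, 2, 3, 8, 1, 6, 7, 0]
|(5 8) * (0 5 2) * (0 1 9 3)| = 7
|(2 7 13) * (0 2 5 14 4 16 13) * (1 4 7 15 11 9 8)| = 13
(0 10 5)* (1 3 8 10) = (0 1 3 8 10 5) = [1, 3, 2, 8, 4, 0, 6, 7, 10, 9, 5]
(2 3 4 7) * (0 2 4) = (0 2 3)(4 7) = [2, 1, 3, 0, 7, 5, 6, 4]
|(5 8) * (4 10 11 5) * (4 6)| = |(4 10 11 5 8 6)| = 6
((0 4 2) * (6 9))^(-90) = (9)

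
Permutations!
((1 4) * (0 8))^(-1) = (0 8)(1 4)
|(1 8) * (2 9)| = |(1 8)(2 9)| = 2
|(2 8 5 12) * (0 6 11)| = 12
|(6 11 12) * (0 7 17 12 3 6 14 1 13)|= |(0 7 17 12 14 1 13)(3 6 11)|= 21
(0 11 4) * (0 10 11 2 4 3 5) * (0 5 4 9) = (0 2 9)(3 4 10 11) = [2, 1, 9, 4, 10, 5, 6, 7, 8, 0, 11, 3]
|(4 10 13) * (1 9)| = 6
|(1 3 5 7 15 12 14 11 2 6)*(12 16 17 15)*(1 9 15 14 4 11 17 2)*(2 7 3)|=10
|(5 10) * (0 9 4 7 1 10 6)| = 8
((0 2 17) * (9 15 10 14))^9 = ((0 2 17)(9 15 10 14))^9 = (17)(9 15 10 14)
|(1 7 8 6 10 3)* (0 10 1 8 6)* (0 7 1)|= |(0 10 3 8 7 6)|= 6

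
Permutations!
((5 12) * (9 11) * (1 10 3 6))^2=((1 10 3 6)(5 12)(9 11))^2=(12)(1 3)(6 10)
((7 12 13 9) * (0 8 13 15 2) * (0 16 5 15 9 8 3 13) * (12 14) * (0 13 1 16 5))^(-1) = ((0 3 1 16)(2 5 15)(7 14 12 9)(8 13))^(-1) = (0 16 1 3)(2 15 5)(7 9 12 14)(8 13)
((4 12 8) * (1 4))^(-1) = ((1 4 12 8))^(-1) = (1 8 12 4)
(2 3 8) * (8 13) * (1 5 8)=(1 5 8 2 3 13)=[0, 5, 3, 13, 4, 8, 6, 7, 2, 9, 10, 11, 12, 1]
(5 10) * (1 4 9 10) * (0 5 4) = (0 5 1)(4 9 10) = [5, 0, 2, 3, 9, 1, 6, 7, 8, 10, 4]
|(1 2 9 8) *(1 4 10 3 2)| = 6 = |(2 9 8 4 10 3)|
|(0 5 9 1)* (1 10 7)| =|(0 5 9 10 7 1)| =6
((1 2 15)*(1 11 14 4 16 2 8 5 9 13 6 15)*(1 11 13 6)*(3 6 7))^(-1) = (1 13 15 6 3 7 9 5 8)(2 16 4 14 11)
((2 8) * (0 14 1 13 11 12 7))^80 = ((0 14 1 13 11 12 7)(2 8))^80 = (0 13 7 1 12 14 11)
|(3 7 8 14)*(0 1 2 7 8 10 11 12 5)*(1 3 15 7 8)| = 12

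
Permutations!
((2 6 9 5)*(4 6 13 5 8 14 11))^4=((2 13 5)(4 6 9 8 14 11))^4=(2 13 5)(4 14 9)(6 11 8)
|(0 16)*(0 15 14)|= 4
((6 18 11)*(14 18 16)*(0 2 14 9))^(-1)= (0 9 16 6 11 18 14 2)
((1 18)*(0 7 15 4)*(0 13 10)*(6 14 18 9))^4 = (0 13 15)(1 18 14 6 9)(4 7 10)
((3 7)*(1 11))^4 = ((1 11)(3 7))^4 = (11)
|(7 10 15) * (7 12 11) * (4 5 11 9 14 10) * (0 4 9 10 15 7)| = 12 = |(0 4 5 11)(7 9 14 15 12 10)|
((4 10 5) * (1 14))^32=(14)(4 5 10)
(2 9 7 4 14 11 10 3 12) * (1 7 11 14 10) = [0, 7, 9, 12, 10, 5, 6, 4, 8, 11, 3, 1, 2, 13, 14] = (14)(1 7 4 10 3 12 2 9 11)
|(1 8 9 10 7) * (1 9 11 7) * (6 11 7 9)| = 7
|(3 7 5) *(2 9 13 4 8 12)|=|(2 9 13 4 8 12)(3 7 5)|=6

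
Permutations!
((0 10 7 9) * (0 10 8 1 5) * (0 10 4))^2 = ((0 8 1 5 10 7 9 4))^2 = (0 1 10 9)(4 8 5 7)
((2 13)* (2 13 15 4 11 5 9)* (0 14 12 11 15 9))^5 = (2 9)(4 15)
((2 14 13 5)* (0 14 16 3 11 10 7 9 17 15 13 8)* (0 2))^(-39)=(0 2 11 9 13 14 16 10 17 5 8 3 7 15)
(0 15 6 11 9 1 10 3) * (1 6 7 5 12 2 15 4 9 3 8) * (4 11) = (0 11 3)(1 10 8)(2 15 7 5 12)(4 9 6) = [11, 10, 15, 0, 9, 12, 4, 5, 1, 6, 8, 3, 2, 13, 14, 7]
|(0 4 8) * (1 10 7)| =|(0 4 8)(1 10 7)| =3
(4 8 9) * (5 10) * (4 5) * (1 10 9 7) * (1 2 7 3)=(1 10 4 8 3)(2 7)(5 9)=[0, 10, 7, 1, 8, 9, 6, 2, 3, 5, 4]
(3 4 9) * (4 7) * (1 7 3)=[0, 7, 2, 3, 9, 5, 6, 4, 8, 1]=(1 7 4 9)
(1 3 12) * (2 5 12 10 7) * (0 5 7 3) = [5, 0, 7, 10, 4, 12, 6, 2, 8, 9, 3, 11, 1] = (0 5 12 1)(2 7)(3 10)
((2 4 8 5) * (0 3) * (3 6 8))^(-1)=(0 3 4 2 5 8 6)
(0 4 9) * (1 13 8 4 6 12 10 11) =(0 6 12 10 11 1 13 8 4 9) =[6, 13, 2, 3, 9, 5, 12, 7, 4, 0, 11, 1, 10, 8]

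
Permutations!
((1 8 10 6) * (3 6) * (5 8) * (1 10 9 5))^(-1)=(3 10 6)(5 9 8)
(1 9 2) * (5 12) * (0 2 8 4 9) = (0 2 1)(4 9 8)(5 12) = [2, 0, 1, 3, 9, 12, 6, 7, 4, 8, 10, 11, 5]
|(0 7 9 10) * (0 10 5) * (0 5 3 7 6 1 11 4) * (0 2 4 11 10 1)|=6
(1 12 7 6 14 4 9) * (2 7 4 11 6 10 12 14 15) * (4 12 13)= [0, 14, 7, 3, 9, 5, 15, 10, 8, 1, 13, 6, 12, 4, 11, 2]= (1 14 11 6 15 2 7 10 13 4 9)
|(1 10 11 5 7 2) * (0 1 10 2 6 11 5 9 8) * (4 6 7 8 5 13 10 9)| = |(0 1 2 9 5 8)(4 6 11)(10 13)| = 6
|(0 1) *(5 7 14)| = |(0 1)(5 7 14)| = 6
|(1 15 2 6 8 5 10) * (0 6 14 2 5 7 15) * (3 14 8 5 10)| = |(0 6 5 3 14 2 8 7 15 10 1)| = 11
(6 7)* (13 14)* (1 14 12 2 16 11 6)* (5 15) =[0, 14, 16, 3, 4, 15, 7, 1, 8, 9, 10, 6, 2, 12, 13, 5, 11] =(1 14 13 12 2 16 11 6 7)(5 15)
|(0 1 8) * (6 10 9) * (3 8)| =12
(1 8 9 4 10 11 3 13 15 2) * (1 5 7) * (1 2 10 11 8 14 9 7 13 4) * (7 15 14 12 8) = (1 12 8 15 10 7 2 5 13 14 9)(3 4 11) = [0, 12, 5, 4, 11, 13, 6, 2, 15, 1, 7, 3, 8, 14, 9, 10]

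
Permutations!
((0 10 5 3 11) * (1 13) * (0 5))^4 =(13)(3 11 5)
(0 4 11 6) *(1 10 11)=(0 4 1 10 11 6)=[4, 10, 2, 3, 1, 5, 0, 7, 8, 9, 11, 6]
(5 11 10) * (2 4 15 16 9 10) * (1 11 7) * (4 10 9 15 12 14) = (1 11 2 10 5 7)(4 12 14)(15 16) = [0, 11, 10, 3, 12, 7, 6, 1, 8, 9, 5, 2, 14, 13, 4, 16, 15]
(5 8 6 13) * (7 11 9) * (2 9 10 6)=(2 9 7 11 10 6 13 5 8)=[0, 1, 9, 3, 4, 8, 13, 11, 2, 7, 6, 10, 12, 5]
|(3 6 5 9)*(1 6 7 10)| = |(1 6 5 9 3 7 10)| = 7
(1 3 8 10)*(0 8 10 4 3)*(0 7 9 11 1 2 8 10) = (0 10 2 8 4 3)(1 7 9 11) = [10, 7, 8, 0, 3, 5, 6, 9, 4, 11, 2, 1]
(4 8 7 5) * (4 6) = [0, 1, 2, 3, 8, 6, 4, 5, 7] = (4 8 7 5 6)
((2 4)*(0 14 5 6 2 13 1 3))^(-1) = ((0 14 5 6 2 4 13 1 3))^(-1) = (0 3 1 13 4 2 6 5 14)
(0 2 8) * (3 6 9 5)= (0 2 8)(3 6 9 5)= [2, 1, 8, 6, 4, 3, 9, 7, 0, 5]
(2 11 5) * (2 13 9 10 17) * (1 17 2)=(1 17)(2 11 5 13 9 10)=[0, 17, 11, 3, 4, 13, 6, 7, 8, 10, 2, 5, 12, 9, 14, 15, 16, 1]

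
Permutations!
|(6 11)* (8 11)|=|(6 8 11)|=3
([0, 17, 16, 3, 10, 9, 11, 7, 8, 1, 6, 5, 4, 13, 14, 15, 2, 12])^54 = (17)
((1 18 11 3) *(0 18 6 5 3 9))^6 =(0 11)(1 5)(3 6)(9 18)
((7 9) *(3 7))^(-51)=(9)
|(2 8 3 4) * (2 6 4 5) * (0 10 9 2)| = |(0 10 9 2 8 3 5)(4 6)| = 14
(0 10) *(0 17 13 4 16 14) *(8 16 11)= (0 10 17 13 4 11 8 16 14)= [10, 1, 2, 3, 11, 5, 6, 7, 16, 9, 17, 8, 12, 4, 0, 15, 14, 13]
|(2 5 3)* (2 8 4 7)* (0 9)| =|(0 9)(2 5 3 8 4 7)| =6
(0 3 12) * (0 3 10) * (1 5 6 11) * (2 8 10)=(0 2 8 10)(1 5 6 11)(3 12)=[2, 5, 8, 12, 4, 6, 11, 7, 10, 9, 0, 1, 3]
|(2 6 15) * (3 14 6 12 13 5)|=|(2 12 13 5 3 14 6 15)|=8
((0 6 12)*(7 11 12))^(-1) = ((0 6 7 11 12))^(-1) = (0 12 11 7 6)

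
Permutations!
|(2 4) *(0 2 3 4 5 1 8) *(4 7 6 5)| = |(0 2 4 3 7 6 5 1 8)| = 9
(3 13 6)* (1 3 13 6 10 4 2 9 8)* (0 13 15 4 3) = [13, 0, 9, 6, 2, 5, 15, 7, 1, 8, 3, 11, 12, 10, 14, 4] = (0 13 10 3 6 15 4 2 9 8 1)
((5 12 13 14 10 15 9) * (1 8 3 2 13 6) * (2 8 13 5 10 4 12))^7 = (1 13 14 4 12 6)(2 5)(3 8)(9 10 15)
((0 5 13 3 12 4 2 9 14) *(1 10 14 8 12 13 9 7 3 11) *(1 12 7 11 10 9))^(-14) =(0 3 1 10 8)(2 12)(4 11)(5 13 9 14 7)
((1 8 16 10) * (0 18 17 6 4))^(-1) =((0 18 17 6 4)(1 8 16 10))^(-1) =(0 4 6 17 18)(1 10 16 8)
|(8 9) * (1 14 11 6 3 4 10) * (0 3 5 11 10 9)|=15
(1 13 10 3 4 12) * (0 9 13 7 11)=(0 9 13 10 3 4 12 1 7 11)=[9, 7, 2, 4, 12, 5, 6, 11, 8, 13, 3, 0, 1, 10]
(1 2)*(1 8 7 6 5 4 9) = (1 2 8 7 6 5 4 9) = [0, 2, 8, 3, 9, 4, 5, 6, 7, 1]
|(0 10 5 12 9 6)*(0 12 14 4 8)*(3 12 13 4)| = |(0 10 5 14 3 12 9 6 13 4 8)| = 11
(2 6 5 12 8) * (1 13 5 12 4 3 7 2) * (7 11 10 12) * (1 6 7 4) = (1 13 5)(2 7)(3 11 10 12 8 6 4) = [0, 13, 7, 11, 3, 1, 4, 2, 6, 9, 12, 10, 8, 5]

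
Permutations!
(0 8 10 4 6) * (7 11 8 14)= [14, 1, 2, 3, 6, 5, 0, 11, 10, 9, 4, 8, 12, 13, 7]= (0 14 7 11 8 10 4 6)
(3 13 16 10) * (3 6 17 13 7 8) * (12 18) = [0, 1, 2, 7, 4, 5, 17, 8, 3, 9, 6, 11, 18, 16, 14, 15, 10, 13, 12] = (3 7 8)(6 17 13 16 10)(12 18)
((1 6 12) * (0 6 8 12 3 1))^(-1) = (0 12 8 1 3 6)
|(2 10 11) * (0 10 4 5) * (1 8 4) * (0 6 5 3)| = |(0 10 11 2 1 8 4 3)(5 6)| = 8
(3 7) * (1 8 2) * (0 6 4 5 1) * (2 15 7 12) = [6, 8, 0, 12, 5, 1, 4, 3, 15, 9, 10, 11, 2, 13, 14, 7] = (0 6 4 5 1 8 15 7 3 12 2)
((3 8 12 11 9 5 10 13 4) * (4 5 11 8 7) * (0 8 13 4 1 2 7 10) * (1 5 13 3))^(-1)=(13)(0 5 7 2 1 4 10 3 12 8)(9 11)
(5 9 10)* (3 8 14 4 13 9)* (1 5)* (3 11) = (1 5 11 3 8 14 4 13 9 10) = [0, 5, 2, 8, 13, 11, 6, 7, 14, 10, 1, 3, 12, 9, 4]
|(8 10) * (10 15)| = |(8 15 10)| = 3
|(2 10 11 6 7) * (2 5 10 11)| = |(2 11 6 7 5 10)| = 6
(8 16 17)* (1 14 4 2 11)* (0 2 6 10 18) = (0 2 11 1 14 4 6 10 18)(8 16 17) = [2, 14, 11, 3, 6, 5, 10, 7, 16, 9, 18, 1, 12, 13, 4, 15, 17, 8, 0]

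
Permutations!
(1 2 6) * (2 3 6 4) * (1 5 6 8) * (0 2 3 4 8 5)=[2, 4, 8, 5, 3, 6, 0, 7, 1]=(0 2 8 1 4 3 5 6)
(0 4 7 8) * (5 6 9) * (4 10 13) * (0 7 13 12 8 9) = [10, 1, 2, 3, 13, 6, 0, 9, 7, 5, 12, 11, 8, 4] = (0 10 12 8 7 9 5 6)(4 13)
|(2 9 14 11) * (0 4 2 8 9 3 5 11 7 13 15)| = 12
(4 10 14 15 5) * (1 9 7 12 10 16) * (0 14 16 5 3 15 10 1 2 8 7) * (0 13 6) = (0 14 10 16 2 8 7 12 1 9 13 6)(3 15)(4 5) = [14, 9, 8, 15, 5, 4, 0, 12, 7, 13, 16, 11, 1, 6, 10, 3, 2]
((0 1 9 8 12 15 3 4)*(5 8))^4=((0 1 9 5 8 12 15 3 4))^4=(0 8 4 5 3 9 15 1 12)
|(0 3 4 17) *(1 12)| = 4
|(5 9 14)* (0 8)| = |(0 8)(5 9 14)| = 6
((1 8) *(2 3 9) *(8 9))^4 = (1 8 3 2 9)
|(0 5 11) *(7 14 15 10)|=12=|(0 5 11)(7 14 15 10)|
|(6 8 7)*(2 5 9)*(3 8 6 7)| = 6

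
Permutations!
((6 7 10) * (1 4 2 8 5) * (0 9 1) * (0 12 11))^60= (0 5 4)(1 11 8)(2 9 12)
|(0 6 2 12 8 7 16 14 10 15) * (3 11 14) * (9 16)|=13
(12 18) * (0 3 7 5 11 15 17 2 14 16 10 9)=(0 3 7 5 11 15 17 2 14 16 10 9)(12 18)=[3, 1, 14, 7, 4, 11, 6, 5, 8, 0, 9, 15, 18, 13, 16, 17, 10, 2, 12]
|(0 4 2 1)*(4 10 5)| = |(0 10 5 4 2 1)| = 6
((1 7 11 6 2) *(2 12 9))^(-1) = (1 2 9 12 6 11 7)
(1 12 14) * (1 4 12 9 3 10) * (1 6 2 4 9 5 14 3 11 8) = [0, 5, 4, 10, 12, 14, 2, 7, 1, 11, 6, 8, 3, 13, 9] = (1 5 14 9 11 8)(2 4 12 3 10 6)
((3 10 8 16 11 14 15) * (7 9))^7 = ((3 10 8 16 11 14 15)(7 9))^7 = (16)(7 9)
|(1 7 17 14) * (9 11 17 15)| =|(1 7 15 9 11 17 14)| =7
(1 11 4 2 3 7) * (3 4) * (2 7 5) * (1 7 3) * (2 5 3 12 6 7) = (1 11)(2 4 12 6 7) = [0, 11, 4, 3, 12, 5, 7, 2, 8, 9, 10, 1, 6]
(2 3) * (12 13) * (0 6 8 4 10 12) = (0 6 8 4 10 12 13)(2 3) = [6, 1, 3, 2, 10, 5, 8, 7, 4, 9, 12, 11, 13, 0]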